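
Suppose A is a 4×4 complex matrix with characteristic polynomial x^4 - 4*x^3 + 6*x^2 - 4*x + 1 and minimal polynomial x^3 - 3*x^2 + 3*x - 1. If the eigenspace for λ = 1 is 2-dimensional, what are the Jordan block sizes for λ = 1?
Block sizes for λ = 1: [3, 1]

Step 1 — from the characteristic polynomial, algebraic multiplicity of λ = 1 is 4. From dim ker(A − (1)·I) = 2, there are exactly 2 Jordan blocks for λ = 1.
Step 2 — from the minimal polynomial, the factor (x − 1)^3 tells us the largest block for λ = 1 has size 3.
Step 3 — with total size 4, 2 blocks, and largest block 3, the block sizes (in nonincreasing order) are [3, 1].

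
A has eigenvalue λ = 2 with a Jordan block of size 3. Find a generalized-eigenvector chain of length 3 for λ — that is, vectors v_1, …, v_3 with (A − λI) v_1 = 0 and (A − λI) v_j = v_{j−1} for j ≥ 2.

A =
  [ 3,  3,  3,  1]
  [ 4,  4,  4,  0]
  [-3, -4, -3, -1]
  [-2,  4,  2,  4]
A Jordan chain for λ = 2 of length 3:
v_1 = (2, 0, -2, 4)ᵀ
v_2 = (1, 4, -3, -2)ᵀ
v_3 = (1, 0, 0, 0)ᵀ

Let N = A − (2)·I. We want v_3 with N^3 v_3 = 0 but N^2 v_3 ≠ 0; then v_{j-1} := N · v_j for j = 3, …, 2.

Pick v_3 = (1, 0, 0, 0)ᵀ.
Then v_2 = N · v_3 = (1, 4, -3, -2)ᵀ.
Then v_1 = N · v_2 = (2, 0, -2, 4)ᵀ.

Sanity check: (A − (2)·I) v_1 = (0, 0, 0, 0)ᵀ = 0. ✓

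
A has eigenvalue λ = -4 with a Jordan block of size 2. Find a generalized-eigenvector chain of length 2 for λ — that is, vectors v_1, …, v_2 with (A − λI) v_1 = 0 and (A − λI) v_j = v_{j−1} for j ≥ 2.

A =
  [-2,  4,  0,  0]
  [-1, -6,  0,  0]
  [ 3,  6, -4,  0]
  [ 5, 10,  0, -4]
A Jordan chain for λ = -4 of length 2:
v_1 = (2, -1, 3, 5)ᵀ
v_2 = (1, 0, 0, 0)ᵀ

Let N = A − (-4)·I. We want v_2 with N^2 v_2 = 0 but N^1 v_2 ≠ 0; then v_{j-1} := N · v_j for j = 2, …, 2.

Pick v_2 = (1, 0, 0, 0)ᵀ.
Then v_1 = N · v_2 = (2, -1, 3, 5)ᵀ.

Sanity check: (A − (-4)·I) v_1 = (0, 0, 0, 0)ᵀ = 0. ✓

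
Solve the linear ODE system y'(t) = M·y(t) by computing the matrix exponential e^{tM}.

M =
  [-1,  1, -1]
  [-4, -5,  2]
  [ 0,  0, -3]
e^{tM} =
  [2*t*exp(-3*t) + exp(-3*t), t*exp(-3*t), -t*exp(-3*t)]
  [-4*t*exp(-3*t), -2*t*exp(-3*t) + exp(-3*t), 2*t*exp(-3*t)]
  [0, 0, exp(-3*t)]

Strategy: write M = P · J · P⁻¹ where J is a Jordan canonical form, so e^{tM} = P · e^{tJ} · P⁻¹, and e^{tJ} can be computed block-by-block.

M has Jordan form
J =
  [-3,  1,  0]
  [ 0, -3,  0]
  [ 0,  0, -3]
(up to reordering of blocks).

Per-block formulas:
  For a 1×1 block at λ = -3: exp(t · [-3]) = [e^(-3t)].
  For a 2×2 Jordan block J_2(-3): exp(t · J_2(-3)) = e^(-3t)·(I + t·N), where N is the 2×2 nilpotent shift.

After assembling e^{tJ} and conjugating by P, we get:

e^{tM} =
  [2*t*exp(-3*t) + exp(-3*t), t*exp(-3*t), -t*exp(-3*t)]
  [-4*t*exp(-3*t), -2*t*exp(-3*t) + exp(-3*t), 2*t*exp(-3*t)]
  [0, 0, exp(-3*t)]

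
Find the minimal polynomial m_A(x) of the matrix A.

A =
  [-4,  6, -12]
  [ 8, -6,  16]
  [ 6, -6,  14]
x^2 - 2*x

The characteristic polynomial is χ_A(x) = x*(x - 2)^2, so the eigenvalues are known. The minimal polynomial is
  m_A(x) = Π_λ (x − λ)^{k_λ}
where k_λ is the size of the *largest* Jordan block for λ (equivalently, the smallest k with (A − λI)^k v = 0 for every generalised eigenvector v of λ).

  λ = 0: largest Jordan block has size 1, contributing (x − 0)
  λ = 2: largest Jordan block has size 1, contributing (x − 2)

So m_A(x) = x*(x - 2) = x^2 - 2*x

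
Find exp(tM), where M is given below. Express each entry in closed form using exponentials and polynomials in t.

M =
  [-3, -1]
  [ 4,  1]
e^{tM} =
  [-2*t*exp(-t) + exp(-t), -t*exp(-t)]
  [4*t*exp(-t), 2*t*exp(-t) + exp(-t)]

Strategy: write M = P · J · P⁻¹ where J is a Jordan canonical form, so e^{tM} = P · e^{tJ} · P⁻¹, and e^{tJ} can be computed block-by-block.

M has Jordan form
J =
  [-1,  1]
  [ 0, -1]
(up to reordering of blocks).

Per-block formulas:
  For a 2×2 Jordan block J_2(-1): exp(t · J_2(-1)) = e^(-1t)·(I + t·N), where N is the 2×2 nilpotent shift.

After assembling e^{tJ} and conjugating by P, we get:

e^{tM} =
  [-2*t*exp(-t) + exp(-t), -t*exp(-t)]
  [4*t*exp(-t), 2*t*exp(-t) + exp(-t)]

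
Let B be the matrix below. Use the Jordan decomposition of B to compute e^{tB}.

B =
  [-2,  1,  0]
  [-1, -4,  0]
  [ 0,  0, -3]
e^{tB} =
  [t*exp(-3*t) + exp(-3*t), t*exp(-3*t), 0]
  [-t*exp(-3*t), -t*exp(-3*t) + exp(-3*t), 0]
  [0, 0, exp(-3*t)]

Strategy: write B = P · J · P⁻¹ where J is a Jordan canonical form, so e^{tB} = P · e^{tJ} · P⁻¹, and e^{tJ} can be computed block-by-block.

B has Jordan form
J =
  [-3,  1,  0]
  [ 0, -3,  0]
  [ 0,  0, -3]
(up to reordering of blocks).

Per-block formulas:
  For a 1×1 block at λ = -3: exp(t · [-3]) = [e^(-3t)].
  For a 2×2 Jordan block J_2(-3): exp(t · J_2(-3)) = e^(-3t)·(I + t·N), where N is the 2×2 nilpotent shift.

After assembling e^{tJ} and conjugating by P, we get:

e^{tB} =
  [t*exp(-3*t) + exp(-3*t), t*exp(-3*t), 0]
  [-t*exp(-3*t), -t*exp(-3*t) + exp(-3*t), 0]
  [0, 0, exp(-3*t)]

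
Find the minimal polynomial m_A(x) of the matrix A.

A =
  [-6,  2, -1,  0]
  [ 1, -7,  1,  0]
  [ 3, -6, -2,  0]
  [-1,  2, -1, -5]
x^2 + 10*x + 25

The characteristic polynomial is χ_A(x) = (x + 5)^4, so the eigenvalues are known. The minimal polynomial is
  m_A(x) = Π_λ (x − λ)^{k_λ}
where k_λ is the size of the *largest* Jordan block for λ (equivalently, the smallest k with (A − λI)^k v = 0 for every generalised eigenvector v of λ).

  λ = -5: largest Jordan block has size 2, contributing (x + 5)^2

So m_A(x) = (x + 5)^2 = x^2 + 10*x + 25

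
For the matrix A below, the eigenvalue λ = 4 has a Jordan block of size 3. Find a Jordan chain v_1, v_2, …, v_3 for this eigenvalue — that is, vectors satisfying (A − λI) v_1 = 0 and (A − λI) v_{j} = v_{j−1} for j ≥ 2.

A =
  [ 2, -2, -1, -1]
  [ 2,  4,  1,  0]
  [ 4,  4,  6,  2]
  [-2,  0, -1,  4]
A Jordan chain for λ = 4 of length 3:
v_1 = (-2, 0, 4, 0)ᵀ
v_2 = (-2, 2, 4, -2)ᵀ
v_3 = (1, 0, 0, 0)ᵀ

Let N = A − (4)·I. We want v_3 with N^3 v_3 = 0 but N^2 v_3 ≠ 0; then v_{j-1} := N · v_j for j = 3, …, 2.

Pick v_3 = (1, 0, 0, 0)ᵀ.
Then v_2 = N · v_3 = (-2, 2, 4, -2)ᵀ.
Then v_1 = N · v_2 = (-2, 0, 4, 0)ᵀ.

Sanity check: (A − (4)·I) v_1 = (0, 0, 0, 0)ᵀ = 0. ✓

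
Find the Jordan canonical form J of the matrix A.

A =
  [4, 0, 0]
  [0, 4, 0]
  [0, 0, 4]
J_1(4) ⊕ J_1(4) ⊕ J_1(4)

The characteristic polynomial is
  det(x·I − A) = x^3 - 12*x^2 + 48*x - 64 = (x - 4)^3

Eigenvalues and multiplicities (the geometric multiplicity of λ is n − rank(A − λI), which equals the number of Jordan blocks for λ):
  λ = 4: algebraic multiplicity = 3, geometric multiplicity = 3

Determining the block sizes for each eigenvalue:
  λ = 4: gm = am = 3, so every block has size 1 → block sizes [1, 1, 1]

Assembling the blocks gives a Jordan form
J =
  [4, 0, 0]
  [0, 4, 0]
  [0, 0, 4]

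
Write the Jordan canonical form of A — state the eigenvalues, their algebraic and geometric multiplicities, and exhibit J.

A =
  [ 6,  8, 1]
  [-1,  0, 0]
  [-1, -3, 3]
J_3(3)

The characteristic polynomial is
  det(x·I − A) = x^3 - 9*x^2 + 27*x - 27 = (x - 3)^3

Eigenvalues and multiplicities (the geometric multiplicity of λ is n − rank(A − λI), which equals the number of Jordan blocks for λ):
  λ = 3: algebraic multiplicity = 3, geometric multiplicity = 1

Determining the block sizes for each eigenvalue:
  λ = 3: one block (gm = 1), so the single block has size am = 3 → block sizes [3]

Assembling the blocks gives a Jordan form
J =
  [3, 1, 0]
  [0, 3, 1]
  [0, 0, 3]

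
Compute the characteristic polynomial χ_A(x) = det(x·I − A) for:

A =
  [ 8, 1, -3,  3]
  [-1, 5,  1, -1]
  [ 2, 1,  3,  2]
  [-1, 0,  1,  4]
x^4 - 20*x^3 + 150*x^2 - 500*x + 625

Expanding det(x·I − A) (e.g. by cofactor expansion or by noting that A is similar to its Jordan form J, which has the same characteristic polynomial as A) gives
  χ_A(x) = x^4 - 20*x^3 + 150*x^2 - 500*x + 625
which factors as (x - 5)^4. The eigenvalues (with algebraic multiplicities) are λ = 5 with multiplicity 4.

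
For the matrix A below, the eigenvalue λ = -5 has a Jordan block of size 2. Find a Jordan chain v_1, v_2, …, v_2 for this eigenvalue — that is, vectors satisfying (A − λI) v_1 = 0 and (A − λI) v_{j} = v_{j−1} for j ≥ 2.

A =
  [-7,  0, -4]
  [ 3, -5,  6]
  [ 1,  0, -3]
A Jordan chain for λ = -5 of length 2:
v_1 = (-2, 3, 1)ᵀ
v_2 = (1, 0, 0)ᵀ

Let N = A − (-5)·I. We want v_2 with N^2 v_2 = 0 but N^1 v_2 ≠ 0; then v_{j-1} := N · v_j for j = 2, …, 2.

Pick v_2 = (1, 0, 0)ᵀ.
Then v_1 = N · v_2 = (-2, 3, 1)ᵀ.

Sanity check: (A − (-5)·I) v_1 = (0, 0, 0)ᵀ = 0. ✓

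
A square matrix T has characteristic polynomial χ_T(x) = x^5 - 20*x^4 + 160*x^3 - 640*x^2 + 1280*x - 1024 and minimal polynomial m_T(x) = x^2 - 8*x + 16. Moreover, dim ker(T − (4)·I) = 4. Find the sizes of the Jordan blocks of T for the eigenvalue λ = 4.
Block sizes for λ = 4: [2, 1, 1, 1]

Step 1 — from the characteristic polynomial, algebraic multiplicity of λ = 4 is 5. From dim ker(T − (4)·I) = 4, there are exactly 4 Jordan blocks for λ = 4.
Step 2 — from the minimal polynomial, the factor (x − 4)^2 tells us the largest block for λ = 4 has size 2.
Step 3 — with total size 5, 4 blocks, and largest block 2, the block sizes (in nonincreasing order) are [2, 1, 1, 1].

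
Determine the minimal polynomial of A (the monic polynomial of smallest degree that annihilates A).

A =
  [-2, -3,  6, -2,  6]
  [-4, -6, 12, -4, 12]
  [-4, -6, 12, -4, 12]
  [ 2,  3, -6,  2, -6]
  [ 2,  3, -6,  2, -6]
x^2

The characteristic polynomial is χ_A(x) = x^5, so the eigenvalues are known. The minimal polynomial is
  m_A(x) = Π_λ (x − λ)^{k_λ}
where k_λ is the size of the *largest* Jordan block for λ (equivalently, the smallest k with (A − λI)^k v = 0 for every generalised eigenvector v of λ).

  λ = 0: largest Jordan block has size 2, contributing (x − 0)^2

So m_A(x) = x^2 = x^2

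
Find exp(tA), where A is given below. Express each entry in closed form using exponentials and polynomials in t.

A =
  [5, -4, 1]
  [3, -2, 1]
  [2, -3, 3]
e^{tA} =
  [-t^2*exp(2*t)/2 + 3*t*exp(2*t) + exp(2*t), t^2*exp(2*t)/2 - 4*t*exp(2*t), t*exp(2*t)]
  [-t^2*exp(2*t)/2 + 3*t*exp(2*t), t^2*exp(2*t)/2 - 4*t*exp(2*t) + exp(2*t), t*exp(2*t)]
  [-t^2*exp(2*t)/2 + 2*t*exp(2*t), t^2*exp(2*t)/2 - 3*t*exp(2*t), t*exp(2*t) + exp(2*t)]

Strategy: write A = P · J · P⁻¹ where J is a Jordan canonical form, so e^{tA} = P · e^{tJ} · P⁻¹, and e^{tJ} can be computed block-by-block.

A has Jordan form
J =
  [2, 1, 0]
  [0, 2, 1]
  [0, 0, 2]
(up to reordering of blocks).

Per-block formulas:
  For a 3×3 Jordan block J_3(2): exp(t · J_3(2)) = e^(2t)·(I + t·N + (t^2/2)·N^2), where N is the 3×3 nilpotent shift.

After assembling e^{tJ} and conjugating by P, we get:

e^{tA} =
  [-t^2*exp(2*t)/2 + 3*t*exp(2*t) + exp(2*t), t^2*exp(2*t)/2 - 4*t*exp(2*t), t*exp(2*t)]
  [-t^2*exp(2*t)/2 + 3*t*exp(2*t), t^2*exp(2*t)/2 - 4*t*exp(2*t) + exp(2*t), t*exp(2*t)]
  [-t^2*exp(2*t)/2 + 2*t*exp(2*t), t^2*exp(2*t)/2 - 3*t*exp(2*t), t*exp(2*t) + exp(2*t)]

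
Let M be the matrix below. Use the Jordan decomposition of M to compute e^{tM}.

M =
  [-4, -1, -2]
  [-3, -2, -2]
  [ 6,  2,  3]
e^{tM} =
  [-3*t*exp(-t) + exp(-t), -t*exp(-t), -2*t*exp(-t)]
  [-3*t*exp(-t), -t*exp(-t) + exp(-t), -2*t*exp(-t)]
  [6*t*exp(-t), 2*t*exp(-t), 4*t*exp(-t) + exp(-t)]

Strategy: write M = P · J · P⁻¹ where J is a Jordan canonical form, so e^{tM} = P · e^{tJ} · P⁻¹, and e^{tJ} can be computed block-by-block.

M has Jordan form
J =
  [-1,  1,  0]
  [ 0, -1,  0]
  [ 0,  0, -1]
(up to reordering of blocks).

Per-block formulas:
  For a 2×2 Jordan block J_2(-1): exp(t · J_2(-1)) = e^(-1t)·(I + t·N), where N is the 2×2 nilpotent shift.
  For a 1×1 block at λ = -1: exp(t · [-1]) = [e^(-1t)].

After assembling e^{tJ} and conjugating by P, we get:

e^{tM} =
  [-3*t*exp(-t) + exp(-t), -t*exp(-t), -2*t*exp(-t)]
  [-3*t*exp(-t), -t*exp(-t) + exp(-t), -2*t*exp(-t)]
  [6*t*exp(-t), 2*t*exp(-t), 4*t*exp(-t) + exp(-t)]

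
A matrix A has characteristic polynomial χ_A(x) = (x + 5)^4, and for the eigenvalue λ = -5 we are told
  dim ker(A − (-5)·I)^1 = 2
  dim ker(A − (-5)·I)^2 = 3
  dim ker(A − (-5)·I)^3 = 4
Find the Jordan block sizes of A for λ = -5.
Block sizes for λ = -5: [3, 1]

From the dimensions of kernels of powers, the number of Jordan blocks of size at least j is d_j − d_{j−1} where d_j = dim ker(N^j) (with d_0 = 0). Computing the differences gives [2, 1, 1].
The number of blocks of size exactly k is (#blocks of size ≥ k) − (#blocks of size ≥ k + 1), so the partition is: 1 block(s) of size 1, 1 block(s) of size 3.
In nonincreasing order the block sizes are [3, 1].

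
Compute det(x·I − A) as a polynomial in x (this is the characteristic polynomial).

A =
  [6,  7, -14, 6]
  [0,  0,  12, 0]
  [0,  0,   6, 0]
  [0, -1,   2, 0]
x^4 - 12*x^3 + 36*x^2

Expanding det(x·I − A) (e.g. by cofactor expansion or by noting that A is similar to its Jordan form J, which has the same characteristic polynomial as A) gives
  χ_A(x) = x^4 - 12*x^3 + 36*x^2
which factors as x^2*(x - 6)^2. The eigenvalues (with algebraic multiplicities) are λ = 0 with multiplicity 2, λ = 6 with multiplicity 2.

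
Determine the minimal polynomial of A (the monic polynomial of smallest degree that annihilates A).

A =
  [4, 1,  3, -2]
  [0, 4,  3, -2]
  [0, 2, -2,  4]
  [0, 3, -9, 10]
x^3 - 12*x^2 + 48*x - 64

The characteristic polynomial is χ_A(x) = (x - 4)^4, so the eigenvalues are known. The minimal polynomial is
  m_A(x) = Π_λ (x − λ)^{k_λ}
where k_λ is the size of the *largest* Jordan block for λ (equivalently, the smallest k with (A − λI)^k v = 0 for every generalised eigenvector v of λ).

  λ = 4: largest Jordan block has size 3, contributing (x − 4)^3

So m_A(x) = (x - 4)^3 = x^3 - 12*x^2 + 48*x - 64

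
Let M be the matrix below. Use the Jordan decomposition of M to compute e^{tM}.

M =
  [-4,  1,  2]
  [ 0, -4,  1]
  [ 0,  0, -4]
e^{tM} =
  [exp(-4*t), t*exp(-4*t), t^2*exp(-4*t)/2 + 2*t*exp(-4*t)]
  [0, exp(-4*t), t*exp(-4*t)]
  [0, 0, exp(-4*t)]

Strategy: write M = P · J · P⁻¹ where J is a Jordan canonical form, so e^{tM} = P · e^{tJ} · P⁻¹, and e^{tJ} can be computed block-by-block.

M has Jordan form
J =
  [-4,  1,  0]
  [ 0, -4,  1]
  [ 0,  0, -4]
(up to reordering of blocks).

Per-block formulas:
  For a 3×3 Jordan block J_3(-4): exp(t · J_3(-4)) = e^(-4t)·(I + t·N + (t^2/2)·N^2), where N is the 3×3 nilpotent shift.

After assembling e^{tJ} and conjugating by P, we get:

e^{tM} =
  [exp(-4*t), t*exp(-4*t), t^2*exp(-4*t)/2 + 2*t*exp(-4*t)]
  [0, exp(-4*t), t*exp(-4*t)]
  [0, 0, exp(-4*t)]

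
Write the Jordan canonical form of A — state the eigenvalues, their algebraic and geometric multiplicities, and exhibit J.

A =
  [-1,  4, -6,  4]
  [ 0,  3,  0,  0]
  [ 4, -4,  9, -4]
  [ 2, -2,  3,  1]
J_2(3) ⊕ J_1(3) ⊕ J_1(3)

The characteristic polynomial is
  det(x·I − A) = x^4 - 12*x^3 + 54*x^2 - 108*x + 81 = (x - 3)^4

Eigenvalues and multiplicities (the geometric multiplicity of λ is n − rank(A − λI), which equals the number of Jordan blocks for λ):
  λ = 3: algebraic multiplicity = 4, geometric multiplicity = 3

Determining the block sizes for each eigenvalue:
  λ = 3: 3 blocks summing to 4 forces exactly one block of size 2 and the rest size 1 → block sizes [2, 1, 1]

Assembling the blocks gives a Jordan form
J =
  [3, 1, 0, 0]
  [0, 3, 0, 0]
  [0, 0, 3, 0]
  [0, 0, 0, 3]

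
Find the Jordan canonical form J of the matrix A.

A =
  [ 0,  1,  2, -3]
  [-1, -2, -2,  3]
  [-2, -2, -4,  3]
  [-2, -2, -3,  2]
J_3(-1) ⊕ J_1(-1)

The characteristic polynomial is
  det(x·I − A) = x^4 + 4*x^3 + 6*x^2 + 4*x + 1 = (x + 1)^4

Eigenvalues and multiplicities (the geometric multiplicity of λ is n − rank(A − λI), which equals the number of Jordan blocks for λ):
  λ = -1: algebraic multiplicity = 4, geometric multiplicity = 2

Determining the block sizes for each eigenvalue:
  λ = -1: with am = 4 and gm = 2, the partition is not yet determined (e.g. several partitions of 4 into 2 parts exist). Let N = A − (-1)·I. Computing rank(N^1) = 2, rank(N^2) = 1, rank(N^3) = 0; the number of blocks of size ≥ j is rank(N^{j−1}) − rank(N^j), giving [2, 1, 1]. So we have 1 block(s) of size 3, 1 block(s) of size 1 → block sizes [3, 1]

Assembling the blocks gives a Jordan form
J =
  [-1,  1,  0,  0]
  [ 0, -1,  1,  0]
  [ 0,  0, -1,  0]
  [ 0,  0,  0, -1]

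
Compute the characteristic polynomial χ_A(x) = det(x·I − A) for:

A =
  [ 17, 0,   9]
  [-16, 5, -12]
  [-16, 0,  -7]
x^3 - 15*x^2 + 75*x - 125

Expanding det(x·I − A) (e.g. by cofactor expansion or by noting that A is similar to its Jordan form J, which has the same characteristic polynomial as A) gives
  χ_A(x) = x^3 - 15*x^2 + 75*x - 125
which factors as (x - 5)^3. The eigenvalues (with algebraic multiplicities) are λ = 5 with multiplicity 3.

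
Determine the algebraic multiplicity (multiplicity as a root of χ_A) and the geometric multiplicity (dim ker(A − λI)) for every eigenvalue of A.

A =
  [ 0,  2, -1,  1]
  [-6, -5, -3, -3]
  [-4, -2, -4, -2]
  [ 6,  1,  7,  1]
λ = -2: alg = 4, geom = 2

Step 1 — factor the characteristic polynomial to read off the algebraic multiplicities:
  χ_A(x) = (x + 2)^4

Step 2 — compute geometric multiplicities via the rank-nullity identity g(λ) = n − rank(A − λI):
  rank(A − (-2)·I) = 2, so dim ker(A − (-2)·I) = n − 2 = 2

Summary:
  λ = -2: algebraic multiplicity = 4, geometric multiplicity = 2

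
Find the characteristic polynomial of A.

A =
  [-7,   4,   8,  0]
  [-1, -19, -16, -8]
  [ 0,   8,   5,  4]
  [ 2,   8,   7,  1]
x^4 + 20*x^3 + 150*x^2 + 500*x + 625

Expanding det(x·I − A) (e.g. by cofactor expansion or by noting that A is similar to its Jordan form J, which has the same characteristic polynomial as A) gives
  χ_A(x) = x^4 + 20*x^3 + 150*x^2 + 500*x + 625
which factors as (x + 5)^4. The eigenvalues (with algebraic multiplicities) are λ = -5 with multiplicity 4.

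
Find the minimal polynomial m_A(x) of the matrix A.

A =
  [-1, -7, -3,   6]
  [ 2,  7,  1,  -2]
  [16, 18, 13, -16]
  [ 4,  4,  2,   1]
x^3 - 15*x^2 + 75*x - 125

The characteristic polynomial is χ_A(x) = (x - 5)^4, so the eigenvalues are known. The minimal polynomial is
  m_A(x) = Π_λ (x − λ)^{k_λ}
where k_λ is the size of the *largest* Jordan block for λ (equivalently, the smallest k with (A − λI)^k v = 0 for every generalised eigenvector v of λ).

  λ = 5: largest Jordan block has size 3, contributing (x − 5)^3

So m_A(x) = (x - 5)^3 = x^3 - 15*x^2 + 75*x - 125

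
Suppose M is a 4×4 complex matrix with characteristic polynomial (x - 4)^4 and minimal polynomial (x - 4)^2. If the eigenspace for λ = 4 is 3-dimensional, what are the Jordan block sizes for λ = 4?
Block sizes for λ = 4: [2, 1, 1]

Step 1 — from the characteristic polynomial, algebraic multiplicity of λ = 4 is 4. From dim ker(M − (4)·I) = 3, there are exactly 3 Jordan blocks for λ = 4.
Step 2 — from the minimal polynomial, the factor (x − 4)^2 tells us the largest block for λ = 4 has size 2.
Step 3 — with total size 4, 3 blocks, and largest block 2, the block sizes (in nonincreasing order) are [2, 1, 1].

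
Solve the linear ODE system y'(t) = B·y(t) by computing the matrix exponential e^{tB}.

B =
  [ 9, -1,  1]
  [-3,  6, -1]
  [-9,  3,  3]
e^{tB} =
  [3*t^2*exp(6*t)/2 + 3*t*exp(6*t) + exp(6*t), -t*exp(6*t), t^2*exp(6*t)/2 + t*exp(6*t)]
  [-3*t*exp(6*t), exp(6*t), -t*exp(6*t)]
  [-9*t^2*exp(6*t)/2 - 9*t*exp(6*t), 3*t*exp(6*t), -3*t^2*exp(6*t)/2 - 3*t*exp(6*t) + exp(6*t)]

Strategy: write B = P · J · P⁻¹ where J is a Jordan canonical form, so e^{tB} = P · e^{tJ} · P⁻¹, and e^{tJ} can be computed block-by-block.

B has Jordan form
J =
  [6, 1, 0]
  [0, 6, 1]
  [0, 0, 6]
(up to reordering of blocks).

Per-block formulas:
  For a 3×3 Jordan block J_3(6): exp(t · J_3(6)) = e^(6t)·(I + t·N + (t^2/2)·N^2), where N is the 3×3 nilpotent shift.

After assembling e^{tJ} and conjugating by P, we get:

e^{tB} =
  [3*t^2*exp(6*t)/2 + 3*t*exp(6*t) + exp(6*t), -t*exp(6*t), t^2*exp(6*t)/2 + t*exp(6*t)]
  [-3*t*exp(6*t), exp(6*t), -t*exp(6*t)]
  [-9*t^2*exp(6*t)/2 - 9*t*exp(6*t), 3*t*exp(6*t), -3*t^2*exp(6*t)/2 - 3*t*exp(6*t) + exp(6*t)]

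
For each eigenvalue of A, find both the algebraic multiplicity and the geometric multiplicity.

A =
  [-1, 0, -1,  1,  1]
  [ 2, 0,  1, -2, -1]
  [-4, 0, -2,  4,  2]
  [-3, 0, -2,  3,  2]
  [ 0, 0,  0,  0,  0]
λ = 0: alg = 5, geom = 3

Step 1 — factor the characteristic polynomial to read off the algebraic multiplicities:
  χ_A(x) = x^5

Step 2 — compute geometric multiplicities via the rank-nullity identity g(λ) = n − rank(A − λI):
  rank(A − (0)·I) = 2, so dim ker(A − (0)·I) = n − 2 = 3

Summary:
  λ = 0: algebraic multiplicity = 5, geometric multiplicity = 3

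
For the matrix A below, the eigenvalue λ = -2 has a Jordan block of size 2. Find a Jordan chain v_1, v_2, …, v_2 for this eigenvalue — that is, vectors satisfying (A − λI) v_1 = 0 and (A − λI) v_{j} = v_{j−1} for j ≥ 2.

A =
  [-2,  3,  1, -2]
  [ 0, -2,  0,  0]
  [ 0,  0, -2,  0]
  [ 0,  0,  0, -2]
A Jordan chain for λ = -2 of length 2:
v_1 = (3, 0, 0, 0)ᵀ
v_2 = (0, 1, 0, 0)ᵀ

Let N = A − (-2)·I. We want v_2 with N^2 v_2 = 0 but N^1 v_2 ≠ 0; then v_{j-1} := N · v_j for j = 2, …, 2.

Pick v_2 = (0, 1, 0, 0)ᵀ.
Then v_1 = N · v_2 = (3, 0, 0, 0)ᵀ.

Sanity check: (A − (-2)·I) v_1 = (0, 0, 0, 0)ᵀ = 0. ✓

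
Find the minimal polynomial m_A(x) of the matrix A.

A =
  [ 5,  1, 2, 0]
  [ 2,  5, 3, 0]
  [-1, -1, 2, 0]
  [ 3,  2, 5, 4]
x^3 - 12*x^2 + 48*x - 64

The characteristic polynomial is χ_A(x) = (x - 4)^4, so the eigenvalues are known. The minimal polynomial is
  m_A(x) = Π_λ (x − λ)^{k_λ}
where k_λ is the size of the *largest* Jordan block for λ (equivalently, the smallest k with (A − λI)^k v = 0 for every generalised eigenvector v of λ).

  λ = 4: largest Jordan block has size 3, contributing (x − 4)^3

So m_A(x) = (x - 4)^3 = x^3 - 12*x^2 + 48*x - 64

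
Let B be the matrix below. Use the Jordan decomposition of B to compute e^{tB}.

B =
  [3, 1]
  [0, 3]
e^{tB} =
  [exp(3*t), t*exp(3*t)]
  [0, exp(3*t)]

Strategy: write B = P · J · P⁻¹ where J is a Jordan canonical form, so e^{tB} = P · e^{tJ} · P⁻¹, and e^{tJ} can be computed block-by-block.

B has Jordan form
J =
  [3, 1]
  [0, 3]
(up to reordering of blocks).

Per-block formulas:
  For a 2×2 Jordan block J_2(3): exp(t · J_2(3)) = e^(3t)·(I + t·N), where N is the 2×2 nilpotent shift.

After assembling e^{tJ} and conjugating by P, we get:

e^{tB} =
  [exp(3*t), t*exp(3*t)]
  [0, exp(3*t)]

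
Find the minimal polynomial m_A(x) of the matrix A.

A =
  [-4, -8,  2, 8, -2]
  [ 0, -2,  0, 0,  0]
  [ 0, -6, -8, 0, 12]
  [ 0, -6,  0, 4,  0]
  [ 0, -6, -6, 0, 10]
x^3 + 2*x^2 - 16*x - 32

The characteristic polynomial is χ_A(x) = (x - 4)^2*(x + 2)^2*(x + 4), so the eigenvalues are known. The minimal polynomial is
  m_A(x) = Π_λ (x − λ)^{k_λ}
where k_λ is the size of the *largest* Jordan block for λ (equivalently, the smallest k with (A − λI)^k v = 0 for every generalised eigenvector v of λ).

  λ = -4: largest Jordan block has size 1, contributing (x + 4)
  λ = -2: largest Jordan block has size 1, contributing (x + 2)
  λ = 4: largest Jordan block has size 1, contributing (x − 4)

So m_A(x) = (x - 4)*(x + 2)*(x + 4) = x^3 + 2*x^2 - 16*x - 32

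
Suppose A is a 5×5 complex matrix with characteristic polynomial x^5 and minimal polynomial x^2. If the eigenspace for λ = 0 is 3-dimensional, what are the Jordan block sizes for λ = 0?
Block sizes for λ = 0: [2, 2, 1]

Step 1 — from the characteristic polynomial, algebraic multiplicity of λ = 0 is 5. From dim ker(A − (0)·I) = 3, there are exactly 3 Jordan blocks for λ = 0.
Step 2 — from the minimal polynomial, the factor (x − 0)^2 tells us the largest block for λ = 0 has size 2.
Step 3 — with total size 5, 3 blocks, and largest block 2, the block sizes (in nonincreasing order) are [2, 2, 1].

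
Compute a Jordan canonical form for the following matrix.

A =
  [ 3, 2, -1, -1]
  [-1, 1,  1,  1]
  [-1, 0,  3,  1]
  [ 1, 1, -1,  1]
J_3(2) ⊕ J_1(2)

The characteristic polynomial is
  det(x·I − A) = x^4 - 8*x^3 + 24*x^2 - 32*x + 16 = (x - 2)^4

Eigenvalues and multiplicities (the geometric multiplicity of λ is n − rank(A − λI), which equals the number of Jordan blocks for λ):
  λ = 2: algebraic multiplicity = 4, geometric multiplicity = 2

Determining the block sizes for each eigenvalue:
  λ = 2: with am = 4 and gm = 2, the partition is not yet determined (e.g. several partitions of 4 into 2 parts exist). Let N = A − (2)·I. Computing rank(N^1) = 2, rank(N^2) = 1, rank(N^3) = 0; the number of blocks of size ≥ j is rank(N^{j−1}) − rank(N^j), giving [2, 1, 1]. So we have 1 block(s) of size 3, 1 block(s) of size 1 → block sizes [3, 1]

Assembling the blocks gives a Jordan form
J =
  [2, 1, 0, 0]
  [0, 2, 1, 0]
  [0, 0, 2, 0]
  [0, 0, 0, 2]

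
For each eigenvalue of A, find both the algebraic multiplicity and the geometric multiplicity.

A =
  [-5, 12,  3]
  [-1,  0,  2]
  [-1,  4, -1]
λ = -2: alg = 3, geom = 1

Step 1 — factor the characteristic polynomial to read off the algebraic multiplicities:
  χ_A(x) = (x + 2)^3

Step 2 — compute geometric multiplicities via the rank-nullity identity g(λ) = n − rank(A − λI):
  rank(A − (-2)·I) = 2, so dim ker(A − (-2)·I) = n − 2 = 1

Summary:
  λ = -2: algebraic multiplicity = 3, geometric multiplicity = 1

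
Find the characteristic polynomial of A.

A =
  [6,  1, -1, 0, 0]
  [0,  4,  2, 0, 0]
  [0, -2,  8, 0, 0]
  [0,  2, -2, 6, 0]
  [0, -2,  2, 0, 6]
x^5 - 30*x^4 + 360*x^3 - 2160*x^2 + 6480*x - 7776

Expanding det(x·I − A) (e.g. by cofactor expansion or by noting that A is similar to its Jordan form J, which has the same characteristic polynomial as A) gives
  χ_A(x) = x^5 - 30*x^4 + 360*x^3 - 2160*x^2 + 6480*x - 7776
which factors as (x - 6)^5. The eigenvalues (with algebraic multiplicities) are λ = 6 with multiplicity 5.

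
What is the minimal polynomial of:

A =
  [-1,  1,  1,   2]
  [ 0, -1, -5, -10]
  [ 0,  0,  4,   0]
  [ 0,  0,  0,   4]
x^3 - 2*x^2 - 7*x - 4

The characteristic polynomial is χ_A(x) = (x - 4)^2*(x + 1)^2, so the eigenvalues are known. The minimal polynomial is
  m_A(x) = Π_λ (x − λ)^{k_λ}
where k_λ is the size of the *largest* Jordan block for λ (equivalently, the smallest k with (A − λI)^k v = 0 for every generalised eigenvector v of λ).

  λ = -1: largest Jordan block has size 2, contributing (x + 1)^2
  λ = 4: largest Jordan block has size 1, contributing (x − 4)

So m_A(x) = (x - 4)*(x + 1)^2 = x^3 - 2*x^2 - 7*x - 4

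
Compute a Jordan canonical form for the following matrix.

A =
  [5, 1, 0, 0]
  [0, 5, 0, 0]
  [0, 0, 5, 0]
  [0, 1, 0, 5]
J_2(5) ⊕ J_1(5) ⊕ J_1(5)

The characteristic polynomial is
  det(x·I − A) = x^4 - 20*x^3 + 150*x^2 - 500*x + 625 = (x - 5)^4

Eigenvalues and multiplicities (the geometric multiplicity of λ is n − rank(A − λI), which equals the number of Jordan blocks for λ):
  λ = 5: algebraic multiplicity = 4, geometric multiplicity = 3

Determining the block sizes for each eigenvalue:
  λ = 5: 3 blocks summing to 4 forces exactly one block of size 2 and the rest size 1 → block sizes [2, 1, 1]

Assembling the blocks gives a Jordan form
J =
  [5, 1, 0, 0]
  [0, 5, 0, 0]
  [0, 0, 5, 0]
  [0, 0, 0, 5]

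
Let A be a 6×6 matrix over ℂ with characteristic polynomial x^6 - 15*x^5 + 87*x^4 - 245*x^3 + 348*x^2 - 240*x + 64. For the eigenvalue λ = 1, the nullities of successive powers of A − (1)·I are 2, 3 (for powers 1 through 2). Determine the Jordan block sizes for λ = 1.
Block sizes for λ = 1: [2, 1]

From the dimensions of kernels of powers, the number of Jordan blocks of size at least j is d_j − d_{j−1} where d_j = dim ker(N^j) (with d_0 = 0). Computing the differences gives [2, 1].
The number of blocks of size exactly k is (#blocks of size ≥ k) − (#blocks of size ≥ k + 1), so the partition is: 1 block(s) of size 1, 1 block(s) of size 2.
In nonincreasing order the block sizes are [2, 1].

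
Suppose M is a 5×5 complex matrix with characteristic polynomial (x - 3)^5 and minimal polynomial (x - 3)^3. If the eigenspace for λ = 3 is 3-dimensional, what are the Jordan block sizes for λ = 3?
Block sizes for λ = 3: [3, 1, 1]

Step 1 — from the characteristic polynomial, algebraic multiplicity of λ = 3 is 5. From dim ker(M − (3)·I) = 3, there are exactly 3 Jordan blocks for λ = 3.
Step 2 — from the minimal polynomial, the factor (x − 3)^3 tells us the largest block for λ = 3 has size 3.
Step 3 — with total size 5, 3 blocks, and largest block 3, the block sizes (in nonincreasing order) are [3, 1, 1].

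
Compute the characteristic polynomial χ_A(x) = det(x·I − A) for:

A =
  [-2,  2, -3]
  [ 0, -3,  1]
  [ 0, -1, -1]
x^3 + 6*x^2 + 12*x + 8

Expanding det(x·I − A) (e.g. by cofactor expansion or by noting that A is similar to its Jordan form J, which has the same characteristic polynomial as A) gives
  χ_A(x) = x^3 + 6*x^2 + 12*x + 8
which factors as (x + 2)^3. The eigenvalues (with algebraic multiplicities) are λ = -2 with multiplicity 3.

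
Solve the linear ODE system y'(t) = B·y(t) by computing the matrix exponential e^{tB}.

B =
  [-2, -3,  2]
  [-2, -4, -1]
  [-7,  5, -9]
e^{tB} =
  [t^2*exp(-5*t)/2 + 3*t*exp(-5*t) + exp(-5*t), -t^2*exp(-5*t) - 3*t*exp(-5*t), t^2*exp(-5*t)/2 + 2*t*exp(-5*t)]
  [-t^2*exp(-5*t)/2 - 2*t*exp(-5*t), t^2*exp(-5*t) + t*exp(-5*t) + exp(-5*t), -t^2*exp(-5*t)/2 - t*exp(-5*t)]
  [-3*t^2*exp(-5*t)/2 - 7*t*exp(-5*t), 3*t^2*exp(-5*t) + 5*t*exp(-5*t), -3*t^2*exp(-5*t)/2 - 4*t*exp(-5*t) + exp(-5*t)]

Strategy: write B = P · J · P⁻¹ where J is a Jordan canonical form, so e^{tB} = P · e^{tJ} · P⁻¹, and e^{tJ} can be computed block-by-block.

B has Jordan form
J =
  [-5,  1,  0]
  [ 0, -5,  1]
  [ 0,  0, -5]
(up to reordering of blocks).

Per-block formulas:
  For a 3×3 Jordan block J_3(-5): exp(t · J_3(-5)) = e^(-5t)·(I + t·N + (t^2/2)·N^2), where N is the 3×3 nilpotent shift.

After assembling e^{tJ} and conjugating by P, we get:

e^{tB} =
  [t^2*exp(-5*t)/2 + 3*t*exp(-5*t) + exp(-5*t), -t^2*exp(-5*t) - 3*t*exp(-5*t), t^2*exp(-5*t)/2 + 2*t*exp(-5*t)]
  [-t^2*exp(-5*t)/2 - 2*t*exp(-5*t), t^2*exp(-5*t) + t*exp(-5*t) + exp(-5*t), -t^2*exp(-5*t)/2 - t*exp(-5*t)]
  [-3*t^2*exp(-5*t)/2 - 7*t*exp(-5*t), 3*t^2*exp(-5*t) + 5*t*exp(-5*t), -3*t^2*exp(-5*t)/2 - 4*t*exp(-5*t) + exp(-5*t)]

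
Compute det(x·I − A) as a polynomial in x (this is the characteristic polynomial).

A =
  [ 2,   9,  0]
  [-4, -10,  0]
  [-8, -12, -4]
x^3 + 12*x^2 + 48*x + 64

Expanding det(x·I − A) (e.g. by cofactor expansion or by noting that A is similar to its Jordan form J, which has the same characteristic polynomial as A) gives
  χ_A(x) = x^3 + 12*x^2 + 48*x + 64
which factors as (x + 4)^3. The eigenvalues (with algebraic multiplicities) are λ = -4 with multiplicity 3.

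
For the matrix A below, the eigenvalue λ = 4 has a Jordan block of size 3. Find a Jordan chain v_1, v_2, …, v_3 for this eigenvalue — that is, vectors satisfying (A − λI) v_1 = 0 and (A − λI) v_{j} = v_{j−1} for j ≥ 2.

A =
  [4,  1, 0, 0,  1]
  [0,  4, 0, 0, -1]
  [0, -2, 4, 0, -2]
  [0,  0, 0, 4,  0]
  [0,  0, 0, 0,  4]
A Jordan chain for λ = 4 of length 3:
v_1 = (-1, 0, 2, 0, 0)ᵀ
v_2 = (1, -1, -2, 0, 0)ᵀ
v_3 = (0, 0, 0, 0, 1)ᵀ

Let N = A − (4)·I. We want v_3 with N^3 v_3 = 0 but N^2 v_3 ≠ 0; then v_{j-1} := N · v_j for j = 3, …, 2.

Pick v_3 = (0, 0, 0, 0, 1)ᵀ.
Then v_2 = N · v_3 = (1, -1, -2, 0, 0)ᵀ.
Then v_1 = N · v_2 = (-1, 0, 2, 0, 0)ᵀ.

Sanity check: (A − (4)·I) v_1 = (0, 0, 0, 0, 0)ᵀ = 0. ✓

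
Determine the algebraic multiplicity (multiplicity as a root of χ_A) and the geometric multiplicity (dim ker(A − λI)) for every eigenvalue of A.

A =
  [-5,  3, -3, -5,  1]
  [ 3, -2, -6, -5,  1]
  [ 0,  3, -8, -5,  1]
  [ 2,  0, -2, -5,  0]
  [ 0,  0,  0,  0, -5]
λ = -5: alg = 5, geom = 3

Step 1 — factor the characteristic polynomial to read off the algebraic multiplicities:
  χ_A(x) = (x + 5)^5

Step 2 — compute geometric multiplicities via the rank-nullity identity g(λ) = n − rank(A − λI):
  rank(A − (-5)·I) = 2, so dim ker(A − (-5)·I) = n − 2 = 3

Summary:
  λ = -5: algebraic multiplicity = 5, geometric multiplicity = 3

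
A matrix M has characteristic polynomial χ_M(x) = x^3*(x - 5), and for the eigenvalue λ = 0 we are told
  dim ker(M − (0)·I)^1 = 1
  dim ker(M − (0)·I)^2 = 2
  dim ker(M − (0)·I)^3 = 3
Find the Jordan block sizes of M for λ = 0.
Block sizes for λ = 0: [3]

From the dimensions of kernels of powers, the number of Jordan blocks of size at least j is d_j − d_{j−1} where d_j = dim ker(N^j) (with d_0 = 0). Computing the differences gives [1, 1, 1].
The number of blocks of size exactly k is (#blocks of size ≥ k) − (#blocks of size ≥ k + 1), so the partition is: 1 block(s) of size 3.
In nonincreasing order the block sizes are [3].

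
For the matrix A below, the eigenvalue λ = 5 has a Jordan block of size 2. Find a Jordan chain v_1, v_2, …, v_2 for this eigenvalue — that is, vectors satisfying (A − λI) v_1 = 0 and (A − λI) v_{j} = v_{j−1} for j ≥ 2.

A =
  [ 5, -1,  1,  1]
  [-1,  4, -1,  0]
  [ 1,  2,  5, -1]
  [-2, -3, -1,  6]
A Jordan chain for λ = 5 of length 2:
v_1 = (0, -1, 1, -2)ᵀ
v_2 = (1, 0, 0, 0)ᵀ

Let N = A − (5)·I. We want v_2 with N^2 v_2 = 0 but N^1 v_2 ≠ 0; then v_{j-1} := N · v_j for j = 2, …, 2.

Pick v_2 = (1, 0, 0, 0)ᵀ.
Then v_1 = N · v_2 = (0, -1, 1, -2)ᵀ.

Sanity check: (A − (5)·I) v_1 = (0, 0, 0, 0)ᵀ = 0. ✓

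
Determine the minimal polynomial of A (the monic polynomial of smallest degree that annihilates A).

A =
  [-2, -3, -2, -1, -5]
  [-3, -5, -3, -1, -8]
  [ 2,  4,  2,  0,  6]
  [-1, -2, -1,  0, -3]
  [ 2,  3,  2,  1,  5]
x^2

The characteristic polynomial is χ_A(x) = x^5, so the eigenvalues are known. The minimal polynomial is
  m_A(x) = Π_λ (x − λ)^{k_λ}
where k_λ is the size of the *largest* Jordan block for λ (equivalently, the smallest k with (A − λI)^k v = 0 for every generalised eigenvector v of λ).

  λ = 0: largest Jordan block has size 2, contributing (x − 0)^2

So m_A(x) = x^2 = x^2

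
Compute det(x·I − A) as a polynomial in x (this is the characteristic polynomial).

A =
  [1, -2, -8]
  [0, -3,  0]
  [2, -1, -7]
x^3 + 9*x^2 + 27*x + 27

Expanding det(x·I − A) (e.g. by cofactor expansion or by noting that A is similar to its Jordan form J, which has the same characteristic polynomial as A) gives
  χ_A(x) = x^3 + 9*x^2 + 27*x + 27
which factors as (x + 3)^3. The eigenvalues (with algebraic multiplicities) are λ = -3 with multiplicity 3.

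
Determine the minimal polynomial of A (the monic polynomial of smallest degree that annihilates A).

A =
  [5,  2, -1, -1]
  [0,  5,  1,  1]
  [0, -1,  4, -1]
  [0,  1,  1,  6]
x^3 - 15*x^2 + 75*x - 125

The characteristic polynomial is χ_A(x) = (x - 5)^4, so the eigenvalues are known. The minimal polynomial is
  m_A(x) = Π_λ (x − λ)^{k_λ}
where k_λ is the size of the *largest* Jordan block for λ (equivalently, the smallest k with (A − λI)^k v = 0 for every generalised eigenvector v of λ).

  λ = 5: largest Jordan block has size 3, contributing (x − 5)^3

So m_A(x) = (x - 5)^3 = x^3 - 15*x^2 + 75*x - 125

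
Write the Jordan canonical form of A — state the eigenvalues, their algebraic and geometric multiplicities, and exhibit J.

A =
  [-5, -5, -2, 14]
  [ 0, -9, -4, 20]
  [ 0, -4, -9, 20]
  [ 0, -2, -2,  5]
J_2(-5) ⊕ J_1(-5) ⊕ J_1(-3)

The characteristic polynomial is
  det(x·I − A) = x^4 + 18*x^3 + 120*x^2 + 350*x + 375 = (x + 3)*(x + 5)^3

Eigenvalues and multiplicities (the geometric multiplicity of λ is n − rank(A − λI), which equals the number of Jordan blocks for λ):
  λ = -5: algebraic multiplicity = 3, geometric multiplicity = 2
  λ = -3: algebraic multiplicity = 1, geometric multiplicity = 1

Determining the block sizes for each eigenvalue:
  λ = -5: 2 blocks summing to 3 forces exactly one block of size 2 and the rest size 1 → block sizes [2, 1]
  λ = -3: one block (gm = 1), so the single block has size am = 1 → block sizes [1]

Assembling the blocks gives a Jordan form
J =
  [-5,  1,  0,  0]
  [ 0, -5,  0,  0]
  [ 0,  0, -5,  0]
  [ 0,  0,  0, -3]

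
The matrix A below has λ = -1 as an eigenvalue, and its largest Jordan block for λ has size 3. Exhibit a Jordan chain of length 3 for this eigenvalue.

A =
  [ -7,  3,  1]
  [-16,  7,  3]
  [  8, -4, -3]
A Jordan chain for λ = -1 of length 3:
v_1 = (-4, -8, 0)ᵀ
v_2 = (-6, -16, 8)ᵀ
v_3 = (1, 0, 0)ᵀ

Let N = A − (-1)·I. We want v_3 with N^3 v_3 = 0 but N^2 v_3 ≠ 0; then v_{j-1} := N · v_j for j = 3, …, 2.

Pick v_3 = (1, 0, 0)ᵀ.
Then v_2 = N · v_3 = (-6, -16, 8)ᵀ.
Then v_1 = N · v_2 = (-4, -8, 0)ᵀ.

Sanity check: (A − (-1)·I) v_1 = (0, 0, 0)ᵀ = 0. ✓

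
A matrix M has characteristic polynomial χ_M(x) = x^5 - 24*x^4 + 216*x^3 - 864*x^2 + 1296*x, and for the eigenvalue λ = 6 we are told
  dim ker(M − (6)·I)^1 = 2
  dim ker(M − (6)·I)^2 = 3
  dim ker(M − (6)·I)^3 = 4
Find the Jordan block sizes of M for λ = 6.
Block sizes for λ = 6: [3, 1]

From the dimensions of kernels of powers, the number of Jordan blocks of size at least j is d_j − d_{j−1} where d_j = dim ker(N^j) (with d_0 = 0). Computing the differences gives [2, 1, 1].
The number of blocks of size exactly k is (#blocks of size ≥ k) − (#blocks of size ≥ k + 1), so the partition is: 1 block(s) of size 1, 1 block(s) of size 3.
In nonincreasing order the block sizes are [3, 1].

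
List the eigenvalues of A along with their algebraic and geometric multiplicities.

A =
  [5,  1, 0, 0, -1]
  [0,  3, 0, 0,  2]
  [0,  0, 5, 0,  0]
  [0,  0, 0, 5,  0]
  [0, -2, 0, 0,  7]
λ = 5: alg = 5, geom = 4

Step 1 — factor the characteristic polynomial to read off the algebraic multiplicities:
  χ_A(x) = (x - 5)^5

Step 2 — compute geometric multiplicities via the rank-nullity identity g(λ) = n − rank(A − λI):
  rank(A − (5)·I) = 1, so dim ker(A − (5)·I) = n − 1 = 4

Summary:
  λ = 5: algebraic multiplicity = 5, geometric multiplicity = 4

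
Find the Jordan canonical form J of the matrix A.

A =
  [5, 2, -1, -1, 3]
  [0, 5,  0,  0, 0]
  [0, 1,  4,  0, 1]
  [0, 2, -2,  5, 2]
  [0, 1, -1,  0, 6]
J_2(5) ⊕ J_2(5) ⊕ J_1(5)

The characteristic polynomial is
  det(x·I − A) = x^5 - 25*x^4 + 250*x^3 - 1250*x^2 + 3125*x - 3125 = (x - 5)^5

Eigenvalues and multiplicities (the geometric multiplicity of λ is n − rank(A − λI), which equals the number of Jordan blocks for λ):
  λ = 5: algebraic multiplicity = 5, geometric multiplicity = 3

Determining the block sizes for each eigenvalue:
  λ = 5: with am = 5 and gm = 3, the partition is not yet determined (e.g. several partitions of 5 into 3 parts exist). Let N = A − (5)·I. Computing rank(N^1) = 2, rank(N^2) = 0; the number of blocks of size ≥ j is rank(N^{j−1}) − rank(N^j), giving [3, 2]. So we have 2 block(s) of size 2, 1 block(s) of size 1 → block sizes [2, 2, 1]

Assembling the blocks gives a Jordan form
J =
  [5, 1, 0, 0, 0]
  [0, 5, 0, 0, 0]
  [0, 0, 5, 1, 0]
  [0, 0, 0, 5, 0]
  [0, 0, 0, 0, 5]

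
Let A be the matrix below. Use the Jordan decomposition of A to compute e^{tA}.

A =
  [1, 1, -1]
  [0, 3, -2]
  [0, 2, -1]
e^{tA} =
  [exp(t), t*exp(t), -t*exp(t)]
  [0, 2*t*exp(t) + exp(t), -2*t*exp(t)]
  [0, 2*t*exp(t), -2*t*exp(t) + exp(t)]

Strategy: write A = P · J · P⁻¹ where J is a Jordan canonical form, so e^{tA} = P · e^{tJ} · P⁻¹, and e^{tJ} can be computed block-by-block.

A has Jordan form
J =
  [1, 1, 0]
  [0, 1, 0]
  [0, 0, 1]
(up to reordering of blocks).

Per-block formulas:
  For a 2×2 Jordan block J_2(1): exp(t · J_2(1)) = e^(1t)·(I + t·N), where N is the 2×2 nilpotent shift.
  For a 1×1 block at λ = 1: exp(t · [1]) = [e^(1t)].

After assembling e^{tJ} and conjugating by P, we get:

e^{tA} =
  [exp(t), t*exp(t), -t*exp(t)]
  [0, 2*t*exp(t) + exp(t), -2*t*exp(t)]
  [0, 2*t*exp(t), -2*t*exp(t) + exp(t)]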